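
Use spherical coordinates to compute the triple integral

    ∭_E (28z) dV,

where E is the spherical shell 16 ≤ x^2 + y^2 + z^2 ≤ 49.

In spherical coordinates, x = ρ sin(φ) cos(θ), y = ρ sin(φ) sin(θ), z = ρ cos(φ), and dV = ρ^2 sin(φ) dρ dφ dθ.

The integrand becomes 28ρ cos(φ), so

    ∭_E (28z) dV = ∫_{0}^{2π} ∫_{0}^{π} ∫_{4}^{7} (28ρ cos(φ)) · ρ^2 sin(φ) dρ dφ dθ.

Inner (ρ): 15015sin(2φ)/2.
Middle (φ): 0.
Outer (θ): 0.

Therefore the triple integral equals 0.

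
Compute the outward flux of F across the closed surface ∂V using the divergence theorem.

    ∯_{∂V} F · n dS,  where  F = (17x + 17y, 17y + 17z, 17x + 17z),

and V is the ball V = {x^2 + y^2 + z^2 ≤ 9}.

By the divergence theorem,

    ∯_{∂V} F · n dS = ∭_V (∇ · F) dV.

Compute the divergence:
    ∇ · F = ∂F_x/∂x + ∂F_y/∂y + ∂F_z/∂z = 17 + 17 + 17 = 51.

In spherical coordinates, x = ρ sin(φ) cos(θ), y = ρ sin(φ) sin(θ), z = ρ cos(φ), dV = ρ^2 sin(φ) dρ dφ dθ, with 0 ≤ ρ ≤ 3, 0 ≤ φ ≤ π, 0 ≤ θ ≤ 2π.

The integrand, after substitution and multiplying by the volume element, becomes (51) · ρ^2 sin(φ), so

    ∭_V (∇·F) dV = ∫_0^{2π} ∫_0^{π} ∫_0^{3} (51) · ρ^2 sin(φ) dρ dφ dθ.

Inner (ρ from 0 to 3): 459sin(φ).
Middle (φ from 0 to π): 918.
Outer (θ from 0 to 2π): 1836π.

Therefore ∯_{∂V} F · n dS = 1836π.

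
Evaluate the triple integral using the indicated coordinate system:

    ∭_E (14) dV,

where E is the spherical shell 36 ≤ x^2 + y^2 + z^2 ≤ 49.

In spherical coordinates, x = ρ sin(φ) cos(θ), y = ρ sin(φ) sin(θ), z = ρ cos(φ), and dV = ρ^2 sin(φ) dρ dφ dθ.

The integrand becomes 14, so

    ∭_E (14) dV = ∫_{0}^{2π} ∫_{0}^{π} ∫_{6}^{7} (14) · ρ^2 sin(φ) dρ dφ dθ.

Inner (ρ): 1778sin(φ)/3.
Middle (φ): 3556/3.
Outer (θ): 7112π/3.

Therefore the triple integral equals 7112π/3.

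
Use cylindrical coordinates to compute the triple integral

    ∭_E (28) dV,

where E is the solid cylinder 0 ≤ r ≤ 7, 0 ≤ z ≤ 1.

In cylindrical coordinates, x = r cos(θ), y = r sin(θ), z = z, and dV = r dr dθ dz.

The integrand becomes 28, so

    ∭_E (28) dV = ∫_{0}^{2π} ∫_{0}^{7} ∫_{0}^{1} (28) · r dz dr dθ.

Inner (z): 28r.
Middle (r from 0 to 7): 686.
Outer (θ): 1372π.

Therefore the triple integral equals 1372π.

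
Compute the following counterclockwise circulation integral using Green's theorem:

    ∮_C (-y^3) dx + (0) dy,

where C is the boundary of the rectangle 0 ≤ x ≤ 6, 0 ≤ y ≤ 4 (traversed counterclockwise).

Green's theorem converts the closed line integral into a double integral over the enclosed region D:

    ∮_C P dx + Q dy = ∬_D (∂Q/∂x - ∂P/∂y) dA.

Here P = -y^3, Q = 0, so

    ∂Q/∂x = 0,    ∂P/∂y = -3y^2,
    ∂Q/∂x - ∂P/∂y = 3y^2.

D is the region 0 ≤ x ≤ 6, 0 ≤ y ≤ 4. Evaluating the double integral:

    ∬_D (3y^2) dA = ∫_0^{6} ∫_0^{4} (3y^2) dy dx.

Inner (y from 0 to 4): 64.
Outer (x from 0 to 6): 384.

Therefore ∮_C P dx + Q dy = 384.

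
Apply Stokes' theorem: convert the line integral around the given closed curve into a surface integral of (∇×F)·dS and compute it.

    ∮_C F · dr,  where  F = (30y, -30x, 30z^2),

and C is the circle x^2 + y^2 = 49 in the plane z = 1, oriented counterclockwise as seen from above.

Let S be the flat disk x^2 + y^2 ≤ 49 in the plane z = 1, with upward unit normal n̂ = ẑ. By Stokes' theorem,

    ∮_C F · dr = ∬_S (∇ × F) · n̂ dS = ∬_D (curl F)_z dA,

where D is the disk x^2 + y^2 ≤ 49.

Compute the curl of F = (30y, -30x, 30z^2):
    (∇ × F)_x = ∂F_z/∂y - ∂F_y/∂z = 0,
    (∇ × F)_y = ∂F_x/∂z - ∂F_z/∂x = 0,
    (∇ × F)_z = ∂F_y/∂x - ∂F_x/∂y = -60.

On z = 1, (curl F)_z = -60.

Convert to polar (x = r cos θ, y = r sin θ, dA = r dr dθ); the integrand becomes -60, so

    ∬_D (curl F)_z dA = ∫_0^{2π} ∫_0^{7} (-60) · r dr dθ.

Inner (r from 0 to 7): -1470.
Outer (θ from 0 to 2π): -2940π.

Therefore ∮_C F · dr = -2940π.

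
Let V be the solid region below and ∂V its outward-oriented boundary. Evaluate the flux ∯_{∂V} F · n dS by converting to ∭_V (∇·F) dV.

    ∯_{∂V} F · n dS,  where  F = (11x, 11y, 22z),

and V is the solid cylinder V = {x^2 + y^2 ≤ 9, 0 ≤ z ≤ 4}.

By the divergence theorem,

    ∯_{∂V} F · n dS = ∭_V (∇ · F) dV.

Compute the divergence:
    ∇ · F = ∂F_x/∂x + ∂F_y/∂y + ∂F_z/∂z = 11 + 11 + 22 = 44.

In cylindrical coordinates, x = r cos(θ), y = r sin(θ), z = z, dV = r dr dθ dz, with 0 ≤ r ≤ 3, 0 ≤ θ ≤ 2π, 0 ≤ z ≤ 4.

The integrand, after substitution and multiplying by the volume element, becomes (44) · r, so

    ∭_V (∇·F) dV = ∫_0^{2π} ∫_0^{3} ∫_0^{4} (44) · r dz dr dθ.

Inner (z from 0 to 4): 176r.
Middle (r from 0 to 3): 792.
Outer (θ from 0 to 2π): 1584π.

Therefore ∯_{∂V} F · n dS = 1584π.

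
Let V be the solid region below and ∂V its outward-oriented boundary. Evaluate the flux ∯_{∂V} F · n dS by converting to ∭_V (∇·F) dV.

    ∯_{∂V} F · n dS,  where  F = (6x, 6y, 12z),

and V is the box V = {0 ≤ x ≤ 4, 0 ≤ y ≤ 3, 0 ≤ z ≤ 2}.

By the divergence theorem,

    ∯_{∂V} F · n dS = ∭_V (∇ · F) dV.

Compute the divergence:
    ∇ · F = ∂F_x/∂x + ∂F_y/∂y + ∂F_z/∂z = 6 + 6 + 12 = 24.

V is a rectangular box, so dV = dx dy dz with 0 ≤ x ≤ 4, 0 ≤ y ≤ 3, 0 ≤ z ≤ 2.

Integrate (24) over V as an iterated integral:

    ∭_V (∇·F) dV = ∫_0^{4} ∫_0^{3} ∫_0^{2} (24) dz dy dx.

Inner (z from 0 to 2): 48.
Middle (y from 0 to 3): 144.
Outer (x from 0 to 4): 576.

Therefore ∯_{∂V} F · n dS = 576.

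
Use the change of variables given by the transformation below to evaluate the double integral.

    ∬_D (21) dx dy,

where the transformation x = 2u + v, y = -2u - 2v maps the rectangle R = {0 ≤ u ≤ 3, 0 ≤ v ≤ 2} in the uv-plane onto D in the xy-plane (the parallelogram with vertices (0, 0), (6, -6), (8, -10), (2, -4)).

Compute the Jacobian determinant of (x, y) with respect to (u, v):

    ∂(x,y)/∂(u,v) = | 2  1 | = (2)(-2) - (1)(-2) = -2.
                   | -2  -2 |

Its absolute value is |J| = 2 (the area scaling factor).

Substituting x = 2u + v, y = -2u - 2v into the integrand,

    21 → 21,

so the integral becomes

    ∬_R (21) · |J| du dv = ∫_0^3 ∫_0^2 (42) dv du.

Inner (v): 84.
Outer (u): 252.

Therefore ∬_D (21) dx dy = 252.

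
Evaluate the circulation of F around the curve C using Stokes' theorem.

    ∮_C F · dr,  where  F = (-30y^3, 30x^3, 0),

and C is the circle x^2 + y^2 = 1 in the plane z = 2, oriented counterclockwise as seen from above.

Let S be the flat disk x^2 + y^2 ≤ 1 in the plane z = 2, with upward unit normal n̂ = ẑ. By Stokes' theorem,

    ∮_C F · dr = ∬_S (∇ × F) · n̂ dS = ∬_D (curl F)_z dA,

where D is the disk x^2 + y^2 ≤ 1.

Compute the curl of F = (-30y^3, 30x^3, 0):
    (∇ × F)_x = ∂F_z/∂y - ∂F_y/∂z = 0,
    (∇ × F)_y = ∂F_x/∂z - ∂F_z/∂x = 0,
    (∇ × F)_z = ∂F_y/∂x - ∂F_x/∂y = 90x^2 + 90y^2.

On z = 2, (curl F)_z = 90x^2 + 90y^2.

Convert to polar (x = r cos θ, y = r sin θ, dA = r dr dθ); the integrand becomes 90r^2, so

    ∬_D (curl F)_z dA = ∫_0^{2π} ∫_0^{1} (90r^2) · r dr dθ.

Inner (r from 0 to 1): 45/2.
Outer (θ from 0 to 2π): 45π.

Therefore ∮_C F · dr = 45π.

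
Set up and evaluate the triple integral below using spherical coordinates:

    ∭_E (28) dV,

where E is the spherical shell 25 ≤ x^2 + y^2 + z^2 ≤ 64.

In spherical coordinates, x = ρ sin(φ) cos(θ), y = ρ sin(φ) sin(θ), z = ρ cos(φ), and dV = ρ^2 sin(φ) dρ dφ dθ.

The integrand becomes 28, so

    ∭_E (28) dV = ∫_{0}^{2π} ∫_{0}^{π} ∫_{5}^{8} (28) · ρ^2 sin(φ) dρ dφ dθ.

Inner (ρ): 3612sin(φ).
Middle (φ): 7224.
Outer (θ): 14448π.

Therefore the triple integral equals 14448π.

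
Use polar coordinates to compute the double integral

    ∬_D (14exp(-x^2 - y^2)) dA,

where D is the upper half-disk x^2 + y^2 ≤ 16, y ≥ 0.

The region D is 0 ≤ r ≤ 4, 0 ≤ θ ≤ π in polar coordinates, where x = r cos(θ), y = r sin(θ), and dA = r dr dθ.

Under the substitution, the integrand becomes 14exp(-r^2), so

    ∬_D (14exp(-x^2 - y^2)) dA = ∫_{0}^{π} ∫_{0}^{4} (14exp(-r^2)) · r dr dθ.

Inner integral (in r): ∫_{0}^{4} (14exp(-r^2)) · r dr = 7 - 7exp(-16).

Outer integral (in θ): ∫_{0}^{π} (7 - 7exp(-16)) dθ = -7π exp(-16) + 7π.

Therefore ∬_D (14exp(-x^2 - y^2)) dA = -7π exp(-16) + 7π.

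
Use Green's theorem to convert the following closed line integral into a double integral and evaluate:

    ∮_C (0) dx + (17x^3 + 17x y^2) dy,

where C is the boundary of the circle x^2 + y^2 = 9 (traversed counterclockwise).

Green's theorem converts the closed line integral into a double integral over the enclosed region D:

    ∮_C P dx + Q dy = ∬_D (∂Q/∂x - ∂P/∂y) dA.

Here P = 0, Q = 17x^3 + 17x y^2, so

    ∂Q/∂x = 51x^2 + 17y^2,    ∂P/∂y = 0,
    ∂Q/∂x - ∂P/∂y = 51x^2 + 17y^2.

D is the region x^2 + y^2 ≤ 9. Evaluating the double integral:

In polar coordinates (x = r cos θ, y = r sin θ, dA = r dr dθ) the integrand becomes 17r^2(cos(2θ) + 2), so

    ∬_D (51x^2 + 17y^2) dA = ∫_0^{2π} ∫_0^{3} (17r^2(cos(2θ) + 2)) · r dr dθ.

Inner (r from 0 to 3): 1377cos(2θ)/4 + 1377/2.
Outer (θ from 0 to 2π): 1377π.

Therefore ∮_C P dx + Q dy = 1377π.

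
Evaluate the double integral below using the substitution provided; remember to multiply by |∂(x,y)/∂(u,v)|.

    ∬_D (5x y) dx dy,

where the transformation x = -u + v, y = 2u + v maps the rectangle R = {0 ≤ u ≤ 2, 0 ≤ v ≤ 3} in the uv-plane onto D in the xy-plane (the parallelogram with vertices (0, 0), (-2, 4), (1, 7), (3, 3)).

Compute the Jacobian determinant of (x, y) with respect to (u, v):

    ∂(x,y)/∂(u,v) = | -1  1 | = (-1)(1) - (1)(2) = -3.
                   | 2  1 |

Its absolute value is |J| = 3 (the area scaling factor).

Substituting x = -u + v, y = 2u + v into the integrand,

    5x y → -10u^2 + 5u v + 5v^2,

so the integral becomes

    ∬_R (-10u^2 + 5u v + 5v^2) · |J| du dv = ∫_0^2 ∫_0^3 (-30u^2 + 15u v + 15v^2) dv du.

Inner (v): -90u^2 + 135u/2 + 135.
Outer (u): 165.

Therefore ∬_D (5x y) dx dy = 165.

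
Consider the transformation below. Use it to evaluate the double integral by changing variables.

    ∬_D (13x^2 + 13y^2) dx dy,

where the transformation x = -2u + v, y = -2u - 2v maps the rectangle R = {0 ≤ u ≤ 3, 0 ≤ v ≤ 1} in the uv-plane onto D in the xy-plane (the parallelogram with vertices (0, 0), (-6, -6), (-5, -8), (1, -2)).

Compute the Jacobian determinant of (x, y) with respect to (u, v):

    ∂(x,y)/∂(u,v) = | -2  1 | = (-2)(-2) - (1)(-2) = 6.
                   | -2  -2 |

Its absolute value is |J| = 6 (the area scaling factor).

Substituting x = -2u + v, y = -2u - 2v into the integrand,

    13x^2 + 13y^2 → 104u^2 + 52u v + 65v^2,

so the integral becomes

    ∬_R (104u^2 + 52u v + 65v^2) · |J| du dv = ∫_0^3 ∫_0^1 (624u^2 + 312u v + 390v^2) dv du.

Inner (v): 624u^2 + 156u + 130.
Outer (u): 6708.

Therefore ∬_D (13x^2 + 13y^2) dx dy = 6708.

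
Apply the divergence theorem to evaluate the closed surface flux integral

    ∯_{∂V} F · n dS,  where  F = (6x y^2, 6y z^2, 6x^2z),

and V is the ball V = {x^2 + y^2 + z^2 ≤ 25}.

By the divergence theorem,

    ∯_{∂V} F · n dS = ∭_V (∇ · F) dV.

Compute the divergence:
    ∇ · F = ∂F_x/∂x + ∂F_y/∂y + ∂F_z/∂z = 6y^2 + 6z^2 + 6x^2 = 6x^2 + 6y^2 + 6z^2.

In spherical coordinates, x = ρ sin(φ) cos(θ), y = ρ sin(φ) sin(θ), z = ρ cos(φ), dV = ρ^2 sin(φ) dρ dφ dθ, with 0 ≤ ρ ≤ 5, 0 ≤ φ ≤ π, 0 ≤ θ ≤ 2π.

The integrand, after substitution and multiplying by the volume element, becomes (6ρ^2) · ρ^2 sin(φ), so

    ∭_V (∇·F) dV = ∫_0^{2π} ∫_0^{π} ∫_0^{5} (6ρ^2) · ρ^2 sin(φ) dρ dφ dθ.

Inner (ρ from 0 to 5): 3750sin(φ).
Middle (φ from 0 to π): 7500.
Outer (θ from 0 to 2π): 15000π.

Therefore ∯_{∂V} F · n dS = 15000π.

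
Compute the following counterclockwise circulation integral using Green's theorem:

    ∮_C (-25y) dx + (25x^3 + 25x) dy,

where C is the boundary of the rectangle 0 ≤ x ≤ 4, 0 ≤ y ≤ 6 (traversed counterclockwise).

Green's theorem converts the closed line integral into a double integral over the enclosed region D:

    ∮_C P dx + Q dy = ∬_D (∂Q/∂x - ∂P/∂y) dA.

Here P = -25y, Q = 25x^3 + 25x, so

    ∂Q/∂x = 75x^2 + 25,    ∂P/∂y = -25,
    ∂Q/∂x - ∂P/∂y = 75x^2 + 50.

D is the region 0 ≤ x ≤ 4, 0 ≤ y ≤ 6. Evaluating the double integral:

    ∬_D (75x^2 + 50) dA = ∫_0^{4} ∫_0^{6} (75x^2 + 50) dy dx.

Inner (y from 0 to 6): 450x^2 + 300.
Outer (x from 0 to 4): 10800.

Therefore ∮_C P dx + Q dy = 10800.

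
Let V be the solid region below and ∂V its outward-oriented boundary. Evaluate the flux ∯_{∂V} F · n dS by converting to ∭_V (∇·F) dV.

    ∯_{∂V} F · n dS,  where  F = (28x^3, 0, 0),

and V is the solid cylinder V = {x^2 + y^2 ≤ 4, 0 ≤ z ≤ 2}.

By the divergence theorem,

    ∯_{∂V} F · n dS = ∭_V (∇ · F) dV.

Compute the divergence:
    ∇ · F = ∂F_x/∂x + ∂F_y/∂y + ∂F_z/∂z = 84x^2 + 0 + 0 = 84x^2.

In cylindrical coordinates, x = r cos(θ), y = r sin(θ), z = z, dV = r dr dθ dz, with 0 ≤ r ≤ 2, 0 ≤ θ ≤ 2π, 0 ≤ z ≤ 2.

The integrand, after substitution and multiplying by the volume element, becomes (84r^2cos(θ)^2) · r, so

    ∭_V (∇·F) dV = ∫_0^{2π} ∫_0^{2} ∫_0^{2} (84r^2cos(θ)^2) · r dz dr dθ.

Inner (z from 0 to 2): 168r^3cos(θ)^2.
Middle (r from 0 to 2): 672cos(θ)^2.
Outer (θ from 0 to 2π): 672π.

Therefore ∯_{∂V} F · n dS = 672π.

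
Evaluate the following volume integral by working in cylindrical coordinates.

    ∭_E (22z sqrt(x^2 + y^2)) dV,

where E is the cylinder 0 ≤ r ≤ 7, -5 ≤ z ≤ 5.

In cylindrical coordinates, x = r cos(θ), y = r sin(θ), z = z, and dV = r dr dθ dz.

The integrand becomes 22r z, so

    ∭_E (22z sqrt(x^2 + y^2)) dV = ∫_{0}^{2π} ∫_{0}^{7} ∫_{-5}^{5} (22r z) · r dz dr dθ.

Inner (z): 0.
Middle (r from 0 to 7): 0.
Outer (θ): 0.

Therefore the triple integral equals 0.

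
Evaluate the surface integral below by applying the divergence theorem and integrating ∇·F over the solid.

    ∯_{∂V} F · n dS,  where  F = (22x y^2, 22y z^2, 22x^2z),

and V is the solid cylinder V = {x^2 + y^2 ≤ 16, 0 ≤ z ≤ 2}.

By the divergence theorem,

    ∯_{∂V} F · n dS = ∭_V (∇ · F) dV.

Compute the divergence:
    ∇ · F = ∂F_x/∂x + ∂F_y/∂y + ∂F_z/∂z = 22y^2 + 22z^2 + 22x^2 = 22x^2 + 22y^2 + 22z^2.

In cylindrical coordinates, x = r cos(θ), y = r sin(θ), z = z, dV = r dr dθ dz, with 0 ≤ r ≤ 4, 0 ≤ θ ≤ 2π, 0 ≤ z ≤ 2.

The integrand, after substitution and multiplying by the volume element, becomes (22r^2 + 22z^2) · r, so

    ∭_V (∇·F) dV = ∫_0^{2π} ∫_0^{4} ∫_0^{2} (22r^2 + 22z^2) · r dz dr dθ.

Inner (z from 0 to 2): 44r (r^2 + 4/3).
Middle (r from 0 to 4): 9856/3.
Outer (θ from 0 to 2π): 19712π/3.

Therefore ∯_{∂V} F · n dS = 19712π/3.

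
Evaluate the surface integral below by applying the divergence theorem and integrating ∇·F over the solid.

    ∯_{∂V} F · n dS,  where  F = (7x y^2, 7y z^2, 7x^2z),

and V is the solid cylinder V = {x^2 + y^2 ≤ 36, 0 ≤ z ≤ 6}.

By the divergence theorem,

    ∯_{∂V} F · n dS = ∭_V (∇ · F) dV.

Compute the divergence:
    ∇ · F = ∂F_x/∂x + ∂F_y/∂y + ∂F_z/∂z = 7y^2 + 7z^2 + 7x^2 = 7x^2 + 7y^2 + 7z^2.

In cylindrical coordinates, x = r cos(θ), y = r sin(θ), z = z, dV = r dr dθ dz, with 0 ≤ r ≤ 6, 0 ≤ θ ≤ 2π, 0 ≤ z ≤ 6.

The integrand, after substitution and multiplying by the volume element, becomes (7r^2 + 7z^2) · r, so

    ∭_V (∇·F) dV = ∫_0^{2π} ∫_0^{6} ∫_0^{6} (7r^2 + 7z^2) · r dz dr dθ.

Inner (z from 0 to 6): 42r (r^2 + 12).
Middle (r from 0 to 6): 22680.
Outer (θ from 0 to 2π): 45360π.

Therefore ∯_{∂V} F · n dS = 45360π.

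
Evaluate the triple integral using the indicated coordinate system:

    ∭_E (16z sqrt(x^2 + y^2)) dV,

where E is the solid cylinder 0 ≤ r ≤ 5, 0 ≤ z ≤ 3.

In cylindrical coordinates, x = r cos(θ), y = r sin(θ), z = z, and dV = r dr dθ dz.

The integrand becomes 16r z, so

    ∭_E (16z sqrt(x^2 + y^2)) dV = ∫_{0}^{2π} ∫_{0}^{5} ∫_{0}^{3} (16r z) · r dz dr dθ.

Inner (z): 72r^2.
Middle (r from 0 to 5): 3000.
Outer (θ): 6000π.

Therefore the triple integral equals 6000π.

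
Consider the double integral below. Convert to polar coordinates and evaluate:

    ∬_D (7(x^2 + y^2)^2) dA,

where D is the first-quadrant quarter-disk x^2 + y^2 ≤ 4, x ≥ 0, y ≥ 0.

The region D is 0 ≤ r ≤ 2, 0 ≤ θ ≤ π/2 in polar coordinates, where x = r cos(θ), y = r sin(θ), and dA = r dr dθ.

Under the substitution, the integrand becomes 7r^4, so

    ∬_D (7(x^2 + y^2)^2) dA = ∫_{0}^{π/2} ∫_{0}^{2} (7r^4) · r dr dθ.

Inner integral (in r): ∫_{0}^{2} (7r^4) · r dr = 224/3.

Outer integral (in θ): ∫_{0}^{π/2} (224/3) dθ = 112π/3.

Therefore ∬_D (7(x^2 + y^2)^2) dA = 112π/3.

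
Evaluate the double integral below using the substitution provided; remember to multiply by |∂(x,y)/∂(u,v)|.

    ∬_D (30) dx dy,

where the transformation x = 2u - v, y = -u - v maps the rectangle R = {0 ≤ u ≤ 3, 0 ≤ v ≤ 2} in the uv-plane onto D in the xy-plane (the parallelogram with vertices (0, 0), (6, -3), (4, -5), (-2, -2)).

Compute the Jacobian determinant of (x, y) with respect to (u, v):

    ∂(x,y)/∂(u,v) = | 2  -1 | = (2)(-1) - (-1)(-1) = -3.
                   | -1  -1 |

Its absolute value is |J| = 3 (the area scaling factor).

Substituting x = 2u - v, y = -u - v into the integrand,

    30 → 30,

so the integral becomes

    ∬_R (30) · |J| du dv = ∫_0^3 ∫_0^2 (90) dv du.

Inner (v): 180.
Outer (u): 540.

Therefore ∬_D (30) dx dy = 540.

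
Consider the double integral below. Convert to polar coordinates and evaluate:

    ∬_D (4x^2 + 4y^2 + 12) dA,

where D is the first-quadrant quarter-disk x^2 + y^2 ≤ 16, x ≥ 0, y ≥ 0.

The region D is 0 ≤ r ≤ 4, 0 ≤ θ ≤ π/2 in polar coordinates, where x = r cos(θ), y = r sin(θ), and dA = r dr dθ.

Under the substitution, the integrand becomes 4r^2 + 12, so

    ∬_D (4x^2 + 4y^2 + 12) dA = ∫_{0}^{π/2} ∫_{0}^{4} (4r^2 + 12) · r dr dθ.

Inner integral (in r): ∫_{0}^{4} (4r^2 + 12) · r dr = 352.

Outer integral (in θ): ∫_{0}^{π/2} (352) dθ = 176π.

Therefore ∬_D (4x^2 + 4y^2 + 12) dA = 176π.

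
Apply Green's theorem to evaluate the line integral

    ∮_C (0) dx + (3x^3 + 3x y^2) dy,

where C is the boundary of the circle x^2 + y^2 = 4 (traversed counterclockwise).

Green's theorem converts the closed line integral into a double integral over the enclosed region D:

    ∮_C P dx + Q dy = ∬_D (∂Q/∂x - ∂P/∂y) dA.

Here P = 0, Q = 3x^3 + 3x y^2, so

    ∂Q/∂x = 9x^2 + 3y^2,    ∂P/∂y = 0,
    ∂Q/∂x - ∂P/∂y = 9x^2 + 3y^2.

D is the region x^2 + y^2 ≤ 4. Evaluating the double integral:

In polar coordinates (x = r cos θ, y = r sin θ, dA = r dr dθ) the integrand becomes 3r^2(cos(2θ) + 2), so

    ∬_D (9x^2 + 3y^2) dA = ∫_0^{2π} ∫_0^{2} (3r^2(cos(2θ) + 2)) · r dr dθ.

Inner (r from 0 to 2): 12cos(2θ) + 24.
Outer (θ from 0 to 2π): 48π.

Therefore ∮_C P dx + Q dy = 48π.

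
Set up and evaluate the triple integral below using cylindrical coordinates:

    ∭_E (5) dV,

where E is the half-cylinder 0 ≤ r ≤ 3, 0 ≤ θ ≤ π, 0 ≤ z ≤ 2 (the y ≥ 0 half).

In cylindrical coordinates, x = r cos(θ), y = r sin(θ), z = z, and dV = r dr dθ dz.

The integrand becomes 5, so

    ∭_E (5) dV = ∫_{0}^{π} ∫_{0}^{3} ∫_{0}^{2} (5) · r dz dr dθ.

Inner (z): 10r.
Middle (r from 0 to 3): 45.
Outer (θ): 45π.

Therefore the triple integral equals 45π.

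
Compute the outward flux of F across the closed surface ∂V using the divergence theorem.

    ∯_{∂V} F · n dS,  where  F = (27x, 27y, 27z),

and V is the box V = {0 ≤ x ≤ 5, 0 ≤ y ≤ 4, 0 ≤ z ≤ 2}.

By the divergence theorem,

    ∯_{∂V} F · n dS = ∭_V (∇ · F) dV.

Compute the divergence:
    ∇ · F = ∂F_x/∂x + ∂F_y/∂y + ∂F_z/∂z = 27 + 27 + 27 = 81.

V is a rectangular box, so dV = dx dy dz with 0 ≤ x ≤ 5, 0 ≤ y ≤ 4, 0 ≤ z ≤ 2.

Integrate (81) over V as an iterated integral:

    ∭_V (∇·F) dV = ∫_0^{5} ∫_0^{4} ∫_0^{2} (81) dz dy dx.

Inner (z from 0 to 2): 162.
Middle (y from 0 to 4): 648.
Outer (x from 0 to 5): 3240.

Therefore ∯_{∂V} F · n dS = 3240.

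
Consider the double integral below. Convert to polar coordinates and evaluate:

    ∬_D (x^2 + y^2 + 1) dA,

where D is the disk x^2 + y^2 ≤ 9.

The region D is 0 ≤ r ≤ 3, 0 ≤ θ ≤ 2π in polar coordinates, where x = r cos(θ), y = r sin(θ), and dA = r dr dθ.

Under the substitution, the integrand becomes r^2 + 1, so

    ∬_D (x^2 + y^2 + 1) dA = ∫_{0}^{2π} ∫_{0}^{3} (r^2 + 1) · r dr dθ.

Inner integral (in r): ∫_{0}^{3} (r^2 + 1) · r dr = 99/4.

Outer integral (in θ): ∫_{0}^{2π} (99/4) dθ = 99π/2.

Therefore ∬_D (x^2 + y^2 + 1) dA = 99π/2.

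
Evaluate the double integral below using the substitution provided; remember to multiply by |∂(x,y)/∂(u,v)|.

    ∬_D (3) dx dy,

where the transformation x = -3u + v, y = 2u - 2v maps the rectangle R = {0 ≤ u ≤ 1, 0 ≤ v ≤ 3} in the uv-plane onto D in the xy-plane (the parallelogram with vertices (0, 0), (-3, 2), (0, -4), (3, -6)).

Compute the Jacobian determinant of (x, y) with respect to (u, v):

    ∂(x,y)/∂(u,v) = | -3  1 | = (-3)(-2) - (1)(2) = 4.
                   | 2  -2 |

Its absolute value is |J| = 4 (the area scaling factor).

Substituting x = -3u + v, y = 2u - 2v into the integrand,

    3 → 3,

so the integral becomes

    ∬_R (3) · |J| du dv = ∫_0^1 ∫_0^3 (12) dv du.

Inner (v): 36.
Outer (u): 36.

Therefore ∬_D (3) dx dy = 36.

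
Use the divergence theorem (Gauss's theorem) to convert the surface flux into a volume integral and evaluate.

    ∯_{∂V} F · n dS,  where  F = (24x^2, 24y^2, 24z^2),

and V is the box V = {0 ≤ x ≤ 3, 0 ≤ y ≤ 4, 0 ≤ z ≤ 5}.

By the divergence theorem,

    ∯_{∂V} F · n dS = ∭_V (∇ · F) dV.

Compute the divergence:
    ∇ · F = ∂F_x/∂x + ∂F_y/∂y + ∂F_z/∂z = 48x + 48y + 48z.

V is a rectangular box, so dV = dx dy dz with 0 ≤ x ≤ 3, 0 ≤ y ≤ 4, 0 ≤ z ≤ 5.

Integrate (48x + 48y + 48z) over V as an iterated integral:

    ∭_V (∇·F) dV = ∫_0^{3} ∫_0^{4} ∫_0^{5} (48x + 48y + 48z) dz dy dx.

Inner (z from 0 to 5): 240x + 240y + 600.
Middle (y from 0 to 4): 960x + 4320.
Outer (x from 0 to 3): 17280.

Therefore ∯_{∂V} F · n dS = 17280.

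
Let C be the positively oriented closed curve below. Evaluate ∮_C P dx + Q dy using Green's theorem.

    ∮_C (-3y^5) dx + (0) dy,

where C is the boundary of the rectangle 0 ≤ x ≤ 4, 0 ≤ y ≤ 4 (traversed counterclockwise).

Green's theorem converts the closed line integral into a double integral over the enclosed region D:

    ∮_C P dx + Q dy = ∬_D (∂Q/∂x - ∂P/∂y) dA.

Here P = -3y^5, Q = 0, so

    ∂Q/∂x = 0,    ∂P/∂y = -15y^4,
    ∂Q/∂x - ∂P/∂y = 15y^4.

D is the region 0 ≤ x ≤ 4, 0 ≤ y ≤ 4. Evaluating the double integral:

    ∬_D (15y^4) dA = ∫_0^{4} ∫_0^{4} (15y^4) dy dx.

Inner (y from 0 to 4): 3072.
Outer (x from 0 to 4): 12288.

Therefore ∮_C P dx + Q dy = 12288.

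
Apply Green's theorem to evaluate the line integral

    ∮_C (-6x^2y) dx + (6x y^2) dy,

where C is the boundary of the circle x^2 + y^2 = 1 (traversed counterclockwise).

Green's theorem converts the closed line integral into a double integral over the enclosed region D:

    ∮_C P dx + Q dy = ∬_D (∂Q/∂x - ∂P/∂y) dA.

Here P = -6x^2y, Q = 6x y^2, so

    ∂Q/∂x = 6y^2,    ∂P/∂y = -6x^2,
    ∂Q/∂x - ∂P/∂y = 6x^2 + 6y^2.

D is the region x^2 + y^2 ≤ 1. Evaluating the double integral:

In polar coordinates (x = r cos θ, y = r sin θ, dA = r dr dθ) the integrand becomes 6r^2, so

    ∬_D (6x^2 + 6y^2) dA = ∫_0^{2π} ∫_0^{1} (6r^2) · r dr dθ.

Inner (r from 0 to 1): 3/2.
Outer (θ from 0 to 2π): 3π.

Therefore ∮_C P dx + Q dy = 3π.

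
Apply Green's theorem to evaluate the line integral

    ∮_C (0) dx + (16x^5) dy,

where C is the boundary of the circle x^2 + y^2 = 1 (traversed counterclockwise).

Green's theorem converts the closed line integral into a double integral over the enclosed region D:

    ∮_C P dx + Q dy = ∬_D (∂Q/∂x - ∂P/∂y) dA.

Here P = 0, Q = 16x^5, so

    ∂Q/∂x = 80x^4,    ∂P/∂y = 0,
    ∂Q/∂x - ∂P/∂y = 80x^4.

D is the region x^2 + y^2 ≤ 1. Evaluating the double integral:

In polar coordinates (x = r cos θ, y = r sin θ, dA = r dr dθ) the integrand becomes 80r^4cos(θ)^4, so

    ∬_D (80x^4) dA = ∫_0^{2π} ∫_0^{1} (80r^4cos(θ)^4) · r dr dθ.

Inner (r from 0 to 1): 40cos(θ)^4/3.
Outer (θ from 0 to 2π): 10π.

Therefore ∮_C P dx + Q dy = 10π.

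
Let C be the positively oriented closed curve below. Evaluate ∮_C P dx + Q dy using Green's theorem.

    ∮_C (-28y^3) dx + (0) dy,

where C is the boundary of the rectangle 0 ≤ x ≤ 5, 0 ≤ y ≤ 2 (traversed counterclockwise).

Green's theorem converts the closed line integral into a double integral over the enclosed region D:

    ∮_C P dx + Q dy = ∬_D (∂Q/∂x - ∂P/∂y) dA.

Here P = -28y^3, Q = 0, so

    ∂Q/∂x = 0,    ∂P/∂y = -84y^2,
    ∂Q/∂x - ∂P/∂y = 84y^2.

D is the region 0 ≤ x ≤ 5, 0 ≤ y ≤ 2. Evaluating the double integral:

    ∬_D (84y^2) dA = ∫_0^{5} ∫_0^{2} (84y^2) dy dx.

Inner (y from 0 to 2): 224.
Outer (x from 0 to 5): 1120.

Therefore ∮_C P dx + Q dy = 1120.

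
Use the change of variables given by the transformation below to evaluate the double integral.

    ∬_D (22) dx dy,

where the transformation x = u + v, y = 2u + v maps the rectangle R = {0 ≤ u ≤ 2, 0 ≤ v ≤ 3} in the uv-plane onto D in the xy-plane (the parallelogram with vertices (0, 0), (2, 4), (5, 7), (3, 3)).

Compute the Jacobian determinant of (x, y) with respect to (u, v):

    ∂(x,y)/∂(u,v) = | 1  1 | = (1)(1) - (1)(2) = -1.
                   | 2  1 |

Its absolute value is |J| = 1 (the area scaling factor).

Substituting x = u + v, y = 2u + v into the integrand,

    22 → 22,

so the integral becomes

    ∬_R (22) · |J| du dv = ∫_0^2 ∫_0^3 (22) dv du.

Inner (v): 66.
Outer (u): 132.

Therefore ∬_D (22) dx dy = 132.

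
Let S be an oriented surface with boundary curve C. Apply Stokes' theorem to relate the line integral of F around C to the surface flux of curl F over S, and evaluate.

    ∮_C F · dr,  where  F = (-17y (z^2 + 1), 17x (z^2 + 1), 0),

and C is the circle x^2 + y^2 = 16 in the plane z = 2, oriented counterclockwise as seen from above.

Let S be the flat disk x^2 + y^2 ≤ 16 in the plane z = 2, with upward unit normal n̂ = ẑ. By Stokes' theorem,

    ∮_C F · dr = ∬_S (∇ × F) · n̂ dS = ∬_D (curl F)_z dA,

where D is the disk x^2 + y^2 ≤ 16.

Compute the curl of F = (-17y (z^2 + 1), 17x (z^2 + 1), 0):
    (∇ × F)_x = ∂F_z/∂y - ∂F_y/∂z = -34x z,
    (∇ × F)_y = ∂F_x/∂z - ∂F_z/∂x = -34y z,
    (∇ × F)_z = ∂F_y/∂x - ∂F_x/∂y = 34z^2 + 34.

On z = 2, (curl F)_z = 170.

Convert to polar (x = r cos θ, y = r sin θ, dA = r dr dθ); the integrand becomes 170, so

    ∬_D (curl F)_z dA = ∫_0^{2π} ∫_0^{4} (170) · r dr dθ.

Inner (r from 0 to 4): 1360.
Outer (θ from 0 to 2π): 2720π.

Therefore ∮_C F · dr = 2720π.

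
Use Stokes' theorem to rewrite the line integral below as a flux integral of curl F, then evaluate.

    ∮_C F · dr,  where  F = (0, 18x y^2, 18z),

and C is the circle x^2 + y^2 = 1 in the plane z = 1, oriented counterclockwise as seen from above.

Let S be the flat disk x^2 + y^2 ≤ 1 in the plane z = 1, with upward unit normal n̂ = ẑ. By Stokes' theorem,

    ∮_C F · dr = ∬_S (∇ × F) · n̂ dS = ∬_D (curl F)_z dA,

where D is the disk x^2 + y^2 ≤ 1.

Compute the curl of F = (0, 18x y^2, 18z):
    (∇ × F)_x = ∂F_z/∂y - ∂F_y/∂z = 0,
    (∇ × F)_y = ∂F_x/∂z - ∂F_z/∂x = 0,
    (∇ × F)_z = ∂F_y/∂x - ∂F_x/∂y = 18y^2.

On z = 1, (curl F)_z = 18y^2.

Convert to polar (x = r cos θ, y = r sin θ, dA = r dr dθ); the integrand becomes 18r^2sin(θ)^2, so

    ∬_D (curl F)_z dA = ∫_0^{2π} ∫_0^{1} (18r^2sin(θ)^2) · r dr dθ.

Inner (r from 0 to 1): 9sin(θ)^2/2.
Outer (θ from 0 to 2π): 9π/2.

Therefore ∮_C F · dr = 9π/2.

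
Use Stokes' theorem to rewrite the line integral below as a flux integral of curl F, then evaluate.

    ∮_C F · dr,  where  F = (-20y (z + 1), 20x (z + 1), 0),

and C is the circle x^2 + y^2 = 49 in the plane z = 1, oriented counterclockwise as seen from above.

Let S be the flat disk x^2 + y^2 ≤ 49 in the plane z = 1, with upward unit normal n̂ = ẑ. By Stokes' theorem,

    ∮_C F · dr = ∬_S (∇ × F) · n̂ dS = ∬_D (curl F)_z dA,

where D is the disk x^2 + y^2 ≤ 49.

Compute the curl of F = (-20y (z + 1), 20x (z + 1), 0):
    (∇ × F)_x = ∂F_z/∂y - ∂F_y/∂z = -20x,
    (∇ × F)_y = ∂F_x/∂z - ∂F_z/∂x = -20y,
    (∇ × F)_z = ∂F_y/∂x - ∂F_x/∂y = 40z + 40.

On z = 1, (curl F)_z = 80.

Convert to polar (x = r cos θ, y = r sin θ, dA = r dr dθ); the integrand becomes 80, so

    ∬_D (curl F)_z dA = ∫_0^{2π} ∫_0^{7} (80) · r dr dθ.

Inner (r from 0 to 7): 1960.
Outer (θ from 0 to 2π): 3920π.

Therefore ∮_C F · dr = 3920π.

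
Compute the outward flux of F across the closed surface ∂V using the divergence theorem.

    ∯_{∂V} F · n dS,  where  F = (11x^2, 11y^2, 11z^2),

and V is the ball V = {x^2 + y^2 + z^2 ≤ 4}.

By the divergence theorem,

    ∯_{∂V} F · n dS = ∭_V (∇ · F) dV.

Compute the divergence:
    ∇ · F = ∂F_x/∂x + ∂F_y/∂y + ∂F_z/∂z = 22x + 22y + 22z.

In spherical coordinates, x = ρ sin(φ) cos(θ), y = ρ sin(φ) sin(θ), z = ρ cos(φ), dV = ρ^2 sin(φ) dρ dφ dθ, with 0 ≤ ρ ≤ 2, 0 ≤ φ ≤ π, 0 ≤ θ ≤ 2π.

The integrand, after substitution and multiplying by the volume element, becomes (22ρ (sqrt(2)sin(φ)sin(θ + π/4) + cos(φ))) · ρ^2 sin(φ), so

    ∭_V (∇·F) dV = ∫_0^{2π} ∫_0^{π} ∫_0^{2} (22ρ (sqrt(2)sin(φ)sin(θ + π/4) + cos(φ))) · ρ^2 sin(φ) dρ dφ dθ.

Inner (ρ from 0 to 2): 88(sqrt(2)sin(φ)sin(θ + π/4) + cos(φ))sin(φ).
Middle (φ from 0 to π): 44sqrt(2)π sin(θ + π/4).
Outer (θ from 0 to 2π): 0.

Therefore ∯_{∂V} F · n dS = 0.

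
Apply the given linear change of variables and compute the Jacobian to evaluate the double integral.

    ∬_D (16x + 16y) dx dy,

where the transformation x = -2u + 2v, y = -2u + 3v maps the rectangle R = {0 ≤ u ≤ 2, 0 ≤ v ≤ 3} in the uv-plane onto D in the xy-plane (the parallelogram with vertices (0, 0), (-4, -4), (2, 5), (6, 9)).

Compute the Jacobian determinant of (x, y) with respect to (u, v):

    ∂(x,y)/∂(u,v) = | -2  2 | = (-2)(3) - (2)(-2) = -2.
                   | -2  3 |

Its absolute value is |J| = 2 (the area scaling factor).

Substituting x = -2u + 2v, y = -2u + 3v into the integrand,

    16x + 16y → -64u + 80v,

so the integral becomes

    ∬_R (-64u + 80v) · |J| du dv = ∫_0^2 ∫_0^3 (-128u + 160v) dv du.

Inner (v): 720 - 384u.
Outer (u): 672.

Therefore ∬_D (16x + 16y) dx dy = 672.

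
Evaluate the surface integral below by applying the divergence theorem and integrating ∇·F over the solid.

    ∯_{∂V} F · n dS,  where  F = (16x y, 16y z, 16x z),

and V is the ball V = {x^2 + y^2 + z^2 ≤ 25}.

By the divergence theorem,

    ∯_{∂V} F · n dS = ∭_V (∇ · F) dV.

Compute the divergence:
    ∇ · F = ∂F_x/∂x + ∂F_y/∂y + ∂F_z/∂z = 16y + 16z + 16x = 16x + 16y + 16z.

In spherical coordinates, x = ρ sin(φ) cos(θ), y = ρ sin(φ) sin(θ), z = ρ cos(φ), dV = ρ^2 sin(φ) dρ dφ dθ, with 0 ≤ ρ ≤ 5, 0 ≤ φ ≤ π, 0 ≤ θ ≤ 2π.

The integrand, after substitution and multiplying by the volume element, becomes (16ρ (sqrt(2)sin(φ)sin(θ + π/4) + cos(φ))) · ρ^2 sin(φ), so

    ∭_V (∇·F) dV = ∫_0^{2π} ∫_0^{π} ∫_0^{5} (16ρ (sqrt(2)sin(φ)sin(θ + π/4) + cos(φ))) · ρ^2 sin(φ) dρ dφ dθ.

Inner (ρ from 0 to 5): 2500(sqrt(2)sin(φ)sin(θ + π/4) + cos(φ))sin(φ).
Middle (φ from 0 to π): 1250sqrt(2)π sin(θ + π/4).
Outer (θ from 0 to 2π): 0.

Therefore ∯_{∂V} F · n dS = 0.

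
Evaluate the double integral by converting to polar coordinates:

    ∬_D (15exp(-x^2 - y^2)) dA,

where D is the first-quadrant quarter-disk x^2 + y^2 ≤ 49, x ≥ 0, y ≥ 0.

The region D is 0 ≤ r ≤ 7, 0 ≤ θ ≤ π/2 in polar coordinates, where x = r cos(θ), y = r sin(θ), and dA = r dr dθ.

Under the substitution, the integrand becomes 15exp(-r^2), so

    ∬_D (15exp(-x^2 - y^2)) dA = ∫_{0}^{π/2} ∫_{0}^{7} (15exp(-r^2)) · r dr dθ.

Inner integral (in r): ∫_{0}^{7} (15exp(-r^2)) · r dr = 15/2 - 15exp(-49)/2.

Outer integral (in θ): ∫_{0}^{π/2} (15/2 - 15exp(-49)/2) dθ = -15π (1 - exp(49))exp(-49)/4.

Therefore ∬_D (15exp(-x^2 - y^2)) dA = -15π (1 - exp(49))exp(-49)/4.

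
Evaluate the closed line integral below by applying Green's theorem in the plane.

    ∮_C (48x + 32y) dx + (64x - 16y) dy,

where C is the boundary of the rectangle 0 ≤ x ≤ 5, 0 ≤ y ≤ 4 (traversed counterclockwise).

Green's theorem converts the closed line integral into a double integral over the enclosed region D:

    ∮_C P dx + Q dy = ∬_D (∂Q/∂x - ∂P/∂y) dA.

Here P = 48x + 32y, Q = 64x - 16y, so

    ∂Q/∂x = 64,    ∂P/∂y = 32,
    ∂Q/∂x - ∂P/∂y = 32.

D is the region 0 ≤ x ≤ 5, 0 ≤ y ≤ 4. Evaluating the double integral:

    ∬_D (32) dA = ∫_0^{5} ∫_0^{4} (32) dy dx.

Inner (y from 0 to 4): 128.
Outer (x from 0 to 5): 640.

Therefore ∮_C P dx + Q dy = 640.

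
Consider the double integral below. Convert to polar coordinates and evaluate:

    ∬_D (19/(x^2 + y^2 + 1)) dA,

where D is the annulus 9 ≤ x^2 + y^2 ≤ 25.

The region D is 3 ≤ r ≤ 5, 0 ≤ θ ≤ 2π in polar coordinates, where x = r cos(θ), y = r sin(θ), and dA = r dr dθ.

Under the substitution, the integrand becomes 19/(r^2 + 1), so

    ∬_D (19/(x^2 + y^2 + 1)) dA = ∫_{0}^{2π} ∫_{3}^{5} (19/(r^2 + 1)) · r dr dθ.

Inner integral (in r): ∫_{3}^{5} (19/(r^2 + 1)) · r dr = log(10604499373sqrt(65)/9765625).

Outer integral (in θ): ∫_{0}^{2π} (log(10604499373sqrt(65)/9765625)) dθ = log((10604499373sqrt(65)/9765625)^(2π)).

Therefore ∬_D (19/(x^2 + y^2 + 1)) dA = log((10604499373sqrt(65)/9765625)^(2π)).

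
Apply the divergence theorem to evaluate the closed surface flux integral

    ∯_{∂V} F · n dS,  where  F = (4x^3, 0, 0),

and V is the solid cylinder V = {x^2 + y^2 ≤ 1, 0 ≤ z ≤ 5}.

By the divergence theorem,

    ∯_{∂V} F · n dS = ∭_V (∇ · F) dV.

Compute the divergence:
    ∇ · F = ∂F_x/∂x + ∂F_y/∂y + ∂F_z/∂z = 12x^2 + 0 + 0 = 12x^2.

In cylindrical coordinates, x = r cos(θ), y = r sin(θ), z = z, dV = r dr dθ dz, with 0 ≤ r ≤ 1, 0 ≤ θ ≤ 2π, 0 ≤ z ≤ 5.

The integrand, after substitution and multiplying by the volume element, becomes (12r^2cos(θ)^2) · r, so

    ∭_V (∇·F) dV = ∫_0^{2π} ∫_0^{1} ∫_0^{5} (12r^2cos(θ)^2) · r dz dr dθ.

Inner (z from 0 to 5): 60r^3cos(θ)^2.
Middle (r from 0 to 1): 15cos(θ)^2.
Outer (θ from 0 to 2π): 15π.

Therefore ∯_{∂V} F · n dS = 15π.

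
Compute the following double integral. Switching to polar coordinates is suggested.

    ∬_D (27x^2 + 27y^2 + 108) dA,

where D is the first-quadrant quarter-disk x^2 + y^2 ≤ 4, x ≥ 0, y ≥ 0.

The region D is 0 ≤ r ≤ 2, 0 ≤ θ ≤ π/2 in polar coordinates, where x = r cos(θ), y = r sin(θ), and dA = r dr dθ.

Under the substitution, the integrand becomes 27r^2 + 108, so

    ∬_D (27x^2 + 27y^2 + 108) dA = ∫_{0}^{π/2} ∫_{0}^{2} (27r^2 + 108) · r dr dθ.

Inner integral (in r): ∫_{0}^{2} (27r^2 + 108) · r dr = 324.

Outer integral (in θ): ∫_{0}^{π/2} (324) dθ = 162π.

Therefore ∬_D (27x^2 + 27y^2 + 108) dA = 162π.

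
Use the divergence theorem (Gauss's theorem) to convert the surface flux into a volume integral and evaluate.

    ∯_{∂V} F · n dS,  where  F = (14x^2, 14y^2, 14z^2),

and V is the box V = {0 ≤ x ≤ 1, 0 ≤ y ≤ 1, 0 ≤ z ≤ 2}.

By the divergence theorem,

    ∯_{∂V} F · n dS = ∭_V (∇ · F) dV.

Compute the divergence:
    ∇ · F = ∂F_x/∂x + ∂F_y/∂y + ∂F_z/∂z = 28x + 28y + 28z.

V is a rectangular box, so dV = dx dy dz with 0 ≤ x ≤ 1, 0 ≤ y ≤ 1, 0 ≤ z ≤ 2.

Integrate (28x + 28y + 28z) over V as an iterated integral:

    ∭_V (∇·F) dV = ∫_0^{1} ∫_0^{1} ∫_0^{2} (28x + 28y + 28z) dz dy dx.

Inner (z from 0 to 2): 56x + 56y + 56.
Middle (y from 0 to 1): 56x + 84.
Outer (x from 0 to 1): 112.

Therefore ∯_{∂V} F · n dS = 112.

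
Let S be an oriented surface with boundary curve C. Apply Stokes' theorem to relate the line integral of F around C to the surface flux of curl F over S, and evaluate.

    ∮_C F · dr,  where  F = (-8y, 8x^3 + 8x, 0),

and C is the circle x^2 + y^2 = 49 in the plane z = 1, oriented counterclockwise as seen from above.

Let S be the flat disk x^2 + y^2 ≤ 49 in the plane z = 1, with upward unit normal n̂ = ẑ. By Stokes' theorem,

    ∮_C F · dr = ∬_S (∇ × F) · n̂ dS = ∬_D (curl F)_z dA,

where D is the disk x^2 + y^2 ≤ 49.

Compute the curl of F = (-8y, 8x^3 + 8x, 0):
    (∇ × F)_x = ∂F_z/∂y - ∂F_y/∂z = 0,
    (∇ × F)_y = ∂F_x/∂z - ∂F_z/∂x = 0,
    (∇ × F)_z = ∂F_y/∂x - ∂F_x/∂y = 24x^2 + 16.

On z = 1, (curl F)_z = 24x^2 + 16.

Convert to polar (x = r cos θ, y = r sin θ, dA = r dr dθ); the integrand becomes 24r^2cos(θ)^2 + 16, so

    ∬_D (curl F)_z dA = ∫_0^{2π} ∫_0^{7} (24r^2cos(θ)^2 + 16) · r dr dθ.

Inner (r from 0 to 7): 14406cos(θ)^2 + 392.
Outer (θ from 0 to 2π): 15190π.

Therefore ∮_C F · dr = 15190π.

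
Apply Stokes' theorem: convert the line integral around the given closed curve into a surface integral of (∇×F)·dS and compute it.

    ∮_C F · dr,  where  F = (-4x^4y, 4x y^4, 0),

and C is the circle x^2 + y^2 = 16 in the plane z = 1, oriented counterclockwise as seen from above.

Let S be the flat disk x^2 + y^2 ≤ 16 in the plane z = 1, with upward unit normal n̂ = ẑ. By Stokes' theorem,

    ∮_C F · dr = ∬_S (∇ × F) · n̂ dS = ∬_D (curl F)_z dA,

where D is the disk x^2 + y^2 ≤ 16.

Compute the curl of F = (-4x^4y, 4x y^4, 0):
    (∇ × F)_x = ∂F_z/∂y - ∂F_y/∂z = 0,
    (∇ × F)_y = ∂F_x/∂z - ∂F_z/∂x = 0,
    (∇ × F)_z = ∂F_y/∂x - ∂F_x/∂y = 4x^4 + 4y^4.

On z = 1, (curl F)_z = 4x^4 + 4y^4.

Convert to polar (x = r cos θ, y = r sin θ, dA = r dr dθ); the integrand becomes 4r^4(sin(θ)^4 + cos(θ)^4), so

    ∬_D (curl F)_z dA = ∫_0^{2π} ∫_0^{4} (4r^4(sin(θ)^4 + cos(θ)^4)) · r dr dθ.

Inner (r from 0 to 4): 8192sin(θ)^4/3 + 8192cos(θ)^4/3.
Outer (θ from 0 to 2π): 4096π.

Therefore ∮_C F · dr = 4096π.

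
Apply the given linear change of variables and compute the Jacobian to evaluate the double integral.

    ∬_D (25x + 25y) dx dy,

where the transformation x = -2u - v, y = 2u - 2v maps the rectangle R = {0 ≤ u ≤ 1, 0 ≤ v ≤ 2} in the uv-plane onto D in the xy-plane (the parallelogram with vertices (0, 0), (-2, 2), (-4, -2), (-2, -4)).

Compute the Jacobian determinant of (x, y) with respect to (u, v):

    ∂(x,y)/∂(u,v) = | -2  -1 | = (-2)(-2) - (-1)(2) = 6.
                   | 2  -2 |

Its absolute value is |J| = 6 (the area scaling factor).

Substituting x = -2u - v, y = 2u - 2v into the integrand,

    25x + 25y → -75v,

so the integral becomes

    ∬_R (-75v) · |J| du dv = ∫_0^1 ∫_0^2 (-450v) dv du.

Inner (v): -900.
Outer (u): -900.

Therefore ∬_D (25x + 25y) dx dy = -900.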